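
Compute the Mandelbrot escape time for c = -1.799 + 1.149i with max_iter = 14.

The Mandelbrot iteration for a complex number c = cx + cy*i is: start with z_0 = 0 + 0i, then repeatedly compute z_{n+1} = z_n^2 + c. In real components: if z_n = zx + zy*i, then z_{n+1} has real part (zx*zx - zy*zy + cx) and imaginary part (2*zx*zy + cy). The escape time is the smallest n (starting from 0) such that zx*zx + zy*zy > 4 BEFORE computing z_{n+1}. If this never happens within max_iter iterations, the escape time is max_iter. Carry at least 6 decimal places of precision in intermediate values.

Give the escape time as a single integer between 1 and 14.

Answer: 1

Derivation:
z_0 = 0 + 0i, c = -1.7990 + 1.1490i
Iter 1: z = -1.7990 + 1.1490i, |z|^2 = 4.5566
Escaped at iteration 1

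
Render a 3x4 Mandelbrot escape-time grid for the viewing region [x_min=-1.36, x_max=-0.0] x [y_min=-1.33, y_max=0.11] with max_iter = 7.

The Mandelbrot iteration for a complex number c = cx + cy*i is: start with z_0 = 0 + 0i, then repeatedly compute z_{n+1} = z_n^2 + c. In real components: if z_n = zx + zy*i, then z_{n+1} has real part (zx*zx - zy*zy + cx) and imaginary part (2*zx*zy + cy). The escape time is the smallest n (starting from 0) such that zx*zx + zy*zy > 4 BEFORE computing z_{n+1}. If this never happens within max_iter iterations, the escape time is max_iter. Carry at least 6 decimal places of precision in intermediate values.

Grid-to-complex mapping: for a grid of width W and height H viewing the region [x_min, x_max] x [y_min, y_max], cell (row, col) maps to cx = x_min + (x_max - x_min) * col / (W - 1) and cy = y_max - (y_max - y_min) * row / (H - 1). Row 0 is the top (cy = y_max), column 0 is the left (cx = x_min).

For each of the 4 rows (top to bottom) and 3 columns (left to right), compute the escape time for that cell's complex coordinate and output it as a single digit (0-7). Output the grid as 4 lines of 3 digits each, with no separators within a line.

(row=0, col=0): c = -1.3600 + 0.1100i → escape time 7
(row=0, col=1): c = -0.6800 + 0.1100i → escape time 7
(row=0, col=2): c = 0.0000 + 0.1100i → escape time 7
(row=1, col=0): c = -1.3600 + -0.3700i → escape time 5
(row=1, col=1): c = -0.6800 + -0.3700i → escape time 7
(row=1, col=2): c = 0.0000 + -0.3700i → escape time 7
(row=2, col=0): c = -1.3600 + -0.8500i → escape time 3
(row=2, col=1): c = -0.6800 + -0.8500i → escape time 4
(row=2, col=2): c = 0.0000 + -0.8500i → escape time 7
(row=3, col=0): c = -1.3600 + -1.3300i → escape time 2
(row=3, col=1): c = -0.6800 + -1.3300i → escape time 2
(row=3, col=2): c = 0.0000 + -1.3300i → escape time 2

Answer: 777
577
347
222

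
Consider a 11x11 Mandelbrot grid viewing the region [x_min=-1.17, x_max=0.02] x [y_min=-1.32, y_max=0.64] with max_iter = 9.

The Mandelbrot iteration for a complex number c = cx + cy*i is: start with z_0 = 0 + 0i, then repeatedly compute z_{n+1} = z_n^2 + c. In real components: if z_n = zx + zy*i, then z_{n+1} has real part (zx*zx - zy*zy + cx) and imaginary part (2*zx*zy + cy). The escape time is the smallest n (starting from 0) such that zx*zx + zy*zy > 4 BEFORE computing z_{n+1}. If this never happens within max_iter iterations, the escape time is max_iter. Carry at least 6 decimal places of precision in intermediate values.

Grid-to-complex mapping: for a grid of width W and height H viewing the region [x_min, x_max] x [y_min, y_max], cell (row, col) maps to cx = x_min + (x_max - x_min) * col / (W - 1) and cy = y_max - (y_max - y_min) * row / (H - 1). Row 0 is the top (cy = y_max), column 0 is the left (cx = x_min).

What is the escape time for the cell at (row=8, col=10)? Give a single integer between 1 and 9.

Answer: 6

Derivation:
z_0 = 0 + 0i, c = 0.0200 + -0.9280i
Iter 1: z = 0.0200 + -0.9280i, |z|^2 = 0.8616
Iter 2: z = -0.8408 + -0.9651i, |z|^2 = 1.6384
Iter 3: z = -0.2045 + 0.6949i, |z|^2 = 0.5247
Iter 4: z = -0.4211 + -1.2123i, |z|^2 = 1.6469
Iter 5: z = -1.2723 + 0.0929i, |z|^2 = 1.6274
Iter 6: z = 1.6301 + -1.1644i, |z|^2 = 4.0132
Escaped at iteration 6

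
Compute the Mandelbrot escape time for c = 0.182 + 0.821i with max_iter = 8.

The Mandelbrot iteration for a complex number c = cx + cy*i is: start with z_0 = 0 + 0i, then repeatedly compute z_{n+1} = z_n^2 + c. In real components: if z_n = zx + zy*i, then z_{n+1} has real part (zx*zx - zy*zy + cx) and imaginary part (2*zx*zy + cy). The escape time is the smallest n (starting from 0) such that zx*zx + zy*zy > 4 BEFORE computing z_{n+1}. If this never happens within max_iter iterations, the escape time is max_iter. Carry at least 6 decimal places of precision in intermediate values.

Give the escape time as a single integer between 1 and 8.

Answer: 5

Derivation:
z_0 = 0 + 0i, c = 0.1820 + 0.8210i
Iter 1: z = 0.1820 + 0.8210i, |z|^2 = 0.7072
Iter 2: z = -0.4589 + 1.1198i, |z|^2 = 1.4647
Iter 3: z = -0.8614 + -0.2068i, |z|^2 = 0.7849
Iter 4: z = 0.8813 + 1.1773i, |z|^2 = 2.1629
Iter 5: z = -0.4274 + 2.8962i, |z|^2 = 8.5708
Escaped at iteration 5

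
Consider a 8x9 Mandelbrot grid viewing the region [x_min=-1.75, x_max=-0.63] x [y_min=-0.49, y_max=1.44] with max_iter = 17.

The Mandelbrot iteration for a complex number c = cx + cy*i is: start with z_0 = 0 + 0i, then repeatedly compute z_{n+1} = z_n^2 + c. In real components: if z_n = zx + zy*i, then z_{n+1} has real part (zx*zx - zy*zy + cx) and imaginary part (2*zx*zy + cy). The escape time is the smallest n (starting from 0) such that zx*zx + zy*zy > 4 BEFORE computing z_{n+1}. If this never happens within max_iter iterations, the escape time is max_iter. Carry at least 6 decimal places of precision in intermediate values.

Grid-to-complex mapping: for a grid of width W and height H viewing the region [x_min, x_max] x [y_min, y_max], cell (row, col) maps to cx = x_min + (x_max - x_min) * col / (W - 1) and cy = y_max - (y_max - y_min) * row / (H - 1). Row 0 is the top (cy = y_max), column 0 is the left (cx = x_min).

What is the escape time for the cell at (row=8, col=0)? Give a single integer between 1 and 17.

z_0 = 0 + 0i, c = -1.7500 + -0.4900i
Iter 1: z = -1.7500 + -0.4900i, |z|^2 = 3.3026
Iter 2: z = 1.0724 + 1.2250i, |z|^2 = 2.6507
Iter 3: z = -2.1006 + 2.1374i, |z|^2 = 8.9808
Escaped at iteration 3

Answer: 3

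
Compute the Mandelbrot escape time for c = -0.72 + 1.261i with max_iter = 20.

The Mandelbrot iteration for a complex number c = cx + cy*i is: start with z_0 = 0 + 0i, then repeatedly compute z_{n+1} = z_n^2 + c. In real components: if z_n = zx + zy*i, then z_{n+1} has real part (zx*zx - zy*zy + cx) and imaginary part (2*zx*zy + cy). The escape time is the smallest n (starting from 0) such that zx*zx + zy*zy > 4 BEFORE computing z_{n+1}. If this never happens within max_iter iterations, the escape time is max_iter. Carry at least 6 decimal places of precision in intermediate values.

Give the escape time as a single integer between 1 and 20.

z_0 = 0 + 0i, c = -0.7200 + 1.2610i
Iter 1: z = -0.7200 + 1.2610i, |z|^2 = 2.1085
Iter 2: z = -1.7917 + -0.5548i, |z|^2 = 3.5181
Iter 3: z = 2.1824 + 3.2492i, |z|^2 = 15.3205
Escaped at iteration 3

Answer: 3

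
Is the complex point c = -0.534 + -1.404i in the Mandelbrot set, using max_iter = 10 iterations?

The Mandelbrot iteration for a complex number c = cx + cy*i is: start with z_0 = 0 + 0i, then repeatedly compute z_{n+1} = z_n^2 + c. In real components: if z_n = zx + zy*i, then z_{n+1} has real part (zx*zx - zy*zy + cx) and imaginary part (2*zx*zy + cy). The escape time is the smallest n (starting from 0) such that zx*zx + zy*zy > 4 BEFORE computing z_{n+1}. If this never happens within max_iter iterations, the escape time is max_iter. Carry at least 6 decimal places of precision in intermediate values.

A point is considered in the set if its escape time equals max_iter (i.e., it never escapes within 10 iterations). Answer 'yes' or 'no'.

z_0 = 0 + 0i, c = -0.5340 + -1.4040i
Iter 1: z = -0.5340 + -1.4040i, |z|^2 = 2.2564
Iter 2: z = -2.2201 + 0.0955i, |z|^2 = 4.9378
Escaped at iteration 2

Answer: no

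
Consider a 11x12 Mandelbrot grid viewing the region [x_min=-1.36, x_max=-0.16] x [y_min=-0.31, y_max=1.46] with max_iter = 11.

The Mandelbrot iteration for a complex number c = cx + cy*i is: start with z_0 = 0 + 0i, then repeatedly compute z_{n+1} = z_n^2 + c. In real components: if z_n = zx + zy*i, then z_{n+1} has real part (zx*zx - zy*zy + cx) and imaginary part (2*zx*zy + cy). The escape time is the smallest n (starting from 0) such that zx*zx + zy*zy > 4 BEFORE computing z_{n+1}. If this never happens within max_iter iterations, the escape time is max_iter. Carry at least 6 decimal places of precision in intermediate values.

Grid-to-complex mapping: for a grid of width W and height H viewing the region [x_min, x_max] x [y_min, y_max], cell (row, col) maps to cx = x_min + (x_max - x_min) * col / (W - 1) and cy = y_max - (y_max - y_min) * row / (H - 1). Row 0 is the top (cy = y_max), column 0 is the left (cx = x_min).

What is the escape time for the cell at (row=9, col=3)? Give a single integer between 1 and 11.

Answer: 11

Derivation:
z_0 = 0 + 0i, c = -1.0000 + 0.0118i
Iter 1: z = -1.0000 + 0.0118i, |z|^2 = 1.0001
Iter 2: z = -0.0001 + -0.0118i, |z|^2 = 0.0001
Iter 3: z = -1.0001 + 0.0118i, |z|^2 = 1.0004
Iter 4: z = 0.0001 + -0.0118i, |z|^2 = 0.0001
Iter 5: z = -1.0001 + 0.0118i, |z|^2 = 1.0004
Iter 6: z = 0.0001 + -0.0118i, |z|^2 = 0.0001
Iter 7: z = -1.0001 + 0.0118i, |z|^2 = 1.0004
Iter 8: z = 0.0001 + -0.0118i, |z|^2 = 0.0001
Iter 9: z = -1.0001 + 0.0118i, |z|^2 = 1.0004
Iter 10: z = 0.0001 + -0.0118i, |z|^2 = 0.0001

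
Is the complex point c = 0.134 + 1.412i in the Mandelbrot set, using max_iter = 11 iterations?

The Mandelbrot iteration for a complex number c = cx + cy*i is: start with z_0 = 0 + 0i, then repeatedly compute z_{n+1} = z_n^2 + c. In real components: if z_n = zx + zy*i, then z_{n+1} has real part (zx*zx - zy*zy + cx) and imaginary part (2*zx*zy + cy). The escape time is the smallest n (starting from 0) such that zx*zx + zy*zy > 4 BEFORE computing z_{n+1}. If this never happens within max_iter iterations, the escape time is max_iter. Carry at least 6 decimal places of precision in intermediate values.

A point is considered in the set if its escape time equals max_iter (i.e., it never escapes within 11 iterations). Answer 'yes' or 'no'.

z_0 = 0 + 0i, c = 0.1340 + 1.4120i
Iter 1: z = 0.1340 + 1.4120i, |z|^2 = 2.0117
Iter 2: z = -1.8418 + 1.7904i, |z|^2 = 6.5978
Escaped at iteration 2

Answer: no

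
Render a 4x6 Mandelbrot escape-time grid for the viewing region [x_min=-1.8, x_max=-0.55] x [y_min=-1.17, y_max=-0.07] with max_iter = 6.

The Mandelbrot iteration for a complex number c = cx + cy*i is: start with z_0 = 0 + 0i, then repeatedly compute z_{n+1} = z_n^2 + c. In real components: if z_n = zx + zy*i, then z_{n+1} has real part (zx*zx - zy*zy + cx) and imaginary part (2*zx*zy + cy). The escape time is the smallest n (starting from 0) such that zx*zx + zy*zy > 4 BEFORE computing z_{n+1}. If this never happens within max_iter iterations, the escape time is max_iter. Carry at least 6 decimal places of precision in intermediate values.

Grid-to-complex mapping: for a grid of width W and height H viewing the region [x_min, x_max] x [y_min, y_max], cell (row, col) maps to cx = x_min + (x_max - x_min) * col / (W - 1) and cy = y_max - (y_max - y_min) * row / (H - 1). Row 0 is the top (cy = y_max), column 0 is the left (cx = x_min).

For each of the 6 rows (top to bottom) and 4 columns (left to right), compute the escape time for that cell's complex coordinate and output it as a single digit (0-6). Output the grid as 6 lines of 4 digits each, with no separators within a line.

Answer: 5666
4566
3356
2346
1334
1233

Derivation:
(row=0, col=0): c = -1.8000 + -0.0700i → escape time 5
(row=0, col=1): c = -1.3833 + -0.0700i → escape time 6
(row=0, col=2): c = -0.9667 + -0.0700i → escape time 6
(row=0, col=3): c = -0.5500 + -0.0700i → escape time 6
(row=1, col=0): c = -1.8000 + -0.2900i → escape time 4
(row=1, col=1): c = -1.3833 + -0.2900i → escape time 5
(row=1, col=2): c = -0.9667 + -0.2900i → escape time 6
(row=1, col=3): c = -0.5500 + -0.2900i → escape time 6
(row=2, col=0): c = -1.8000 + -0.5100i → escape time 3
(row=2, col=1): c = -1.3833 + -0.5100i → escape time 3
(row=2, col=2): c = -0.9667 + -0.5100i → escape time 5
(row=2, col=3): c = -0.5500 + -0.5100i → escape time 6
(row=3, col=0): c = -1.8000 + -0.7300i → escape time 2
(row=3, col=1): c = -1.3833 + -0.7300i → escape time 3
(row=3, col=2): c = -0.9667 + -0.7300i → escape time 4
(row=3, col=3): c = -0.5500 + -0.7300i → escape time 6
(row=4, col=0): c = -1.8000 + -0.9500i → escape time 1
(row=4, col=1): c = -1.3833 + -0.9500i → escape time 3
(row=4, col=2): c = -0.9667 + -0.9500i → escape time 3
(row=4, col=3): c = -0.5500 + -0.9500i → escape time 4
(row=5, col=0): c = -1.8000 + -1.1700i → escape time 1
(row=5, col=1): c = -1.3833 + -1.1700i → escape time 2
(row=5, col=2): c = -0.9667 + -1.1700i → escape time 3
(row=5, col=3): c = -0.5500 + -1.1700i → escape time 3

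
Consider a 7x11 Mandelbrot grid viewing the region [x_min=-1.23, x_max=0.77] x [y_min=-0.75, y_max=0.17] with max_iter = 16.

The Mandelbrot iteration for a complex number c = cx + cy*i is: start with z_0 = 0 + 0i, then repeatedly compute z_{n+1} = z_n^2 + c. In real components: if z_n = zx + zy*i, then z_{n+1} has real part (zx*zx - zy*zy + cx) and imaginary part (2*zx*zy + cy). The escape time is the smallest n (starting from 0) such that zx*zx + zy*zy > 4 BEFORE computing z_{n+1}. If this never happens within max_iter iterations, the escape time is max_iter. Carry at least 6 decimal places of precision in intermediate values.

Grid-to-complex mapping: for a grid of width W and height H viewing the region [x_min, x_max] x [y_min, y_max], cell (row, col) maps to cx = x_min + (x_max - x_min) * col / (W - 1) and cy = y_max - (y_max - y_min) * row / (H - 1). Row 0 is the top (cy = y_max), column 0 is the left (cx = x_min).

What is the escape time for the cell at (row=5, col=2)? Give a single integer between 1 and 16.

z_0 = 0 + 0i, c = -0.5633 + -0.2900i
Iter 1: z = -0.5633 + -0.2900i, |z|^2 = 0.4014
Iter 2: z = -0.3301 + 0.0367i, |z|^2 = 0.1103
Iter 3: z = -0.4557 + -0.3143i, |z|^2 = 0.3064
Iter 4: z = -0.4544 + -0.0036i, |z|^2 = 0.2065
Iter 5: z = -0.3569 + -0.2867i, |z|^2 = 0.2096
Iter 6: z = -0.5182 + -0.0853i, |z|^2 = 0.2758
Iter 7: z = -0.3021 + -0.2016i, |z|^2 = 0.1319
Iter 8: z = -0.5127 + -0.1682i, |z|^2 = 0.2912
Iter 9: z = -0.3288 + -0.1175i, |z|^2 = 0.1219
Iter 10: z = -0.4691 + -0.2127i, |z|^2 = 0.2653
Iter 11: z = -0.3886 + -0.0904i, |z|^2 = 0.1592
Iter 12: z = -0.4205 + -0.2197i, |z|^2 = 0.2251
Iter 13: z = -0.4348 + -0.1052i, |z|^2 = 0.2001
Iter 14: z = -0.3854 + -0.1985i, |z|^2 = 0.1879
Iter 15: z = -0.4542 + -0.1370i, |z|^2 = 0.2251

Answer: 16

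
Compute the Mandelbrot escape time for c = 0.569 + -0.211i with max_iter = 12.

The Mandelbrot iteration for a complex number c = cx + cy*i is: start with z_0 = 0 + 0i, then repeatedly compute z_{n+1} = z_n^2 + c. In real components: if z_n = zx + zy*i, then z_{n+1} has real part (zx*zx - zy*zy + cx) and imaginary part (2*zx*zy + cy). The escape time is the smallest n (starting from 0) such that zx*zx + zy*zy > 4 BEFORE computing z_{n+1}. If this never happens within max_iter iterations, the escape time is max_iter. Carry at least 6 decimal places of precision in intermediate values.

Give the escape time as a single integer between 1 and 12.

Answer: 4

Derivation:
z_0 = 0 + 0i, c = 0.5690 + -0.2110i
Iter 1: z = 0.5690 + -0.2110i, |z|^2 = 0.3683
Iter 2: z = 0.8482 + -0.4511i, |z|^2 = 0.9230
Iter 3: z = 1.0850 + -0.9763i, |z|^2 = 2.1304
Iter 4: z = 0.7930 + -2.3296i, |z|^2 = 6.0560
Escaped at iteration 4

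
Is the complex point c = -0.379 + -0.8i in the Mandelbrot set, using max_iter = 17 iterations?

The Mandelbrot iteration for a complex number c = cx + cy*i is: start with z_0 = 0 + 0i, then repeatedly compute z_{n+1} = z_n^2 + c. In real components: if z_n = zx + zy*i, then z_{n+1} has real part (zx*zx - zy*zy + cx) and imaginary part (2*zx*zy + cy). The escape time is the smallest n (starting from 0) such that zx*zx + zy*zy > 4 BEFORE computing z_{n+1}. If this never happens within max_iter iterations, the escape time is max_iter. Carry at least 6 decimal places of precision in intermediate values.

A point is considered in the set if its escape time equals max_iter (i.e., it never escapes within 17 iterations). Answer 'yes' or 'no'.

z_0 = 0 + 0i, c = -0.3790 + -0.8000i
Iter 1: z = -0.3790 + -0.8000i, |z|^2 = 0.7836
Iter 2: z = -0.8754 + -0.1936i, |z|^2 = 0.8037
Iter 3: z = 0.3498 + -0.4611i, |z|^2 = 0.3349
Iter 4: z = -0.4692 + -1.1225i, |z|^2 = 1.4803
Iter 5: z = -1.4189 + 0.2535i, |z|^2 = 2.0775
Iter 6: z = 1.5700 + -1.5193i, |z|^2 = 4.7732
Escaped at iteration 6

Answer: no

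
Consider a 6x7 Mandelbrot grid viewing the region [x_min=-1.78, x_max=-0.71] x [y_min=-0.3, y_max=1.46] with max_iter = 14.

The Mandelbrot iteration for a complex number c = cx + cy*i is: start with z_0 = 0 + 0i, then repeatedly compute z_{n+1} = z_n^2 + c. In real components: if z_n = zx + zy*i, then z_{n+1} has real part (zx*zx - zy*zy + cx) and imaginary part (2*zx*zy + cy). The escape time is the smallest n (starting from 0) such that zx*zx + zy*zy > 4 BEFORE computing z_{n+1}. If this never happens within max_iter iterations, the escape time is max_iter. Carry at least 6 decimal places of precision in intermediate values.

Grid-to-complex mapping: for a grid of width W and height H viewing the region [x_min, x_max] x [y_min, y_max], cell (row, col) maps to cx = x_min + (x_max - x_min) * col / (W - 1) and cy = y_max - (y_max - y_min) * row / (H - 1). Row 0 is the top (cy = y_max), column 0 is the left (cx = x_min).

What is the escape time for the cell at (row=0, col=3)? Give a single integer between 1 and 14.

z_0 = 0 + 0i, c = -1.1380 + 1.4600i
Iter 1: z = -1.1380 + 1.4600i, |z|^2 = 3.4266
Iter 2: z = -1.9746 + -1.8630i, |z|^2 = 7.3695
Escaped at iteration 2

Answer: 2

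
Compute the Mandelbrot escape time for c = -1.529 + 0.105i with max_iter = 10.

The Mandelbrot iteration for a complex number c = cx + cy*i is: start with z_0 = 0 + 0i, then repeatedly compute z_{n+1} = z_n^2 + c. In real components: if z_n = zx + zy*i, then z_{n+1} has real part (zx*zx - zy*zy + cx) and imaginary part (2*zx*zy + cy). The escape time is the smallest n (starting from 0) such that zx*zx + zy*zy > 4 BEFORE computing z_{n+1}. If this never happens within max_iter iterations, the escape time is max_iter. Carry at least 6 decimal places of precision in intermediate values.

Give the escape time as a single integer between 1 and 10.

Answer: 7

Derivation:
z_0 = 0 + 0i, c = -1.5290 + 0.1050i
Iter 1: z = -1.5290 + 0.1050i, |z|^2 = 2.3489
Iter 2: z = 0.7978 + -0.2161i, |z|^2 = 0.6832
Iter 3: z = -0.9392 + -0.2398i, |z|^2 = 0.9396
Iter 4: z = -0.7044 + 0.5554i, |z|^2 = 0.8047
Iter 5: z = -1.3413 + -0.6775i, |z|^2 = 2.2581
Iter 6: z = -0.1890 + 1.9225i, |z|^2 = 3.7318
Iter 7: z = -5.1894 + -0.6218i, |z|^2 = 27.3161
Escaped at iteration 7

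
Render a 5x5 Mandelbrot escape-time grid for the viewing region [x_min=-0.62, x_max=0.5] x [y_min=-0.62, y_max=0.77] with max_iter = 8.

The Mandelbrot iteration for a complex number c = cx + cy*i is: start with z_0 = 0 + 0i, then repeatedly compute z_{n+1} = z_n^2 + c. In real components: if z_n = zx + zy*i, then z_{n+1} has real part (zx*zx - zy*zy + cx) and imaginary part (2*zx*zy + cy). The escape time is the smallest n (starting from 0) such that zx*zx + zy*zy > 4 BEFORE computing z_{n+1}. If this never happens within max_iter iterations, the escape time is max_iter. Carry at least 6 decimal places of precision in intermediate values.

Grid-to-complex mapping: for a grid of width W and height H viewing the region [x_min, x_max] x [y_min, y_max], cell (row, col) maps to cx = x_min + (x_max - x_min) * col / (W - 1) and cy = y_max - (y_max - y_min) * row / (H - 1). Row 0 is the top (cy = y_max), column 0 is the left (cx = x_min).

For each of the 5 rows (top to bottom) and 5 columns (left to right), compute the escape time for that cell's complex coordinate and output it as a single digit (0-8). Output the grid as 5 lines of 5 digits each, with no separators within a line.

(row=0, col=0): c = -0.6200 + 0.7700i → escape time 5
(row=0, col=1): c = -0.3400 + 0.7700i → escape time 7
(row=0, col=2): c = -0.0600 + 0.7700i → escape time 8
(row=0, col=3): c = 0.2200 + 0.7700i → escape time 5
(row=0, col=4): c = 0.5000 + 0.7700i → escape time 3
(row=1, col=0): c = -0.6200 + 0.4225i → escape time 8
(row=1, col=1): c = -0.3400 + 0.4225i → escape time 8
(row=1, col=2): c = -0.0600 + 0.4225i → escape time 8
(row=1, col=3): c = 0.2200 + 0.4225i → escape time 8
(row=1, col=4): c = 0.5000 + 0.4225i → escape time 5
(row=2, col=0): c = -0.6200 + 0.0750i → escape time 8
(row=2, col=1): c = -0.3400 + 0.0750i → escape time 8
(row=2, col=2): c = -0.0600 + 0.0750i → escape time 8
(row=2, col=3): c = 0.2200 + 0.0750i → escape time 8
(row=2, col=4): c = 0.5000 + 0.0750i → escape time 5
(row=3, col=0): c = -0.6200 + -0.2725i → escape time 8
(row=3, col=1): c = -0.3400 + -0.2725i → escape time 8
(row=3, col=2): c = -0.0600 + -0.2725i → escape time 8
(row=3, col=3): c = 0.2200 + -0.2725i → escape time 8
(row=3, col=4): c = 0.5000 + -0.2725i → escape time 5
(row=4, col=0): c = -0.6200 + -0.6200i → escape time 8
(row=4, col=1): c = -0.3400 + -0.6200i → escape time 8
(row=4, col=2): c = -0.0600 + -0.6200i → escape time 8
(row=4, col=3): c = 0.2200 + -0.6200i → escape time 8
(row=4, col=4): c = 0.5000 + -0.6200i → escape time 4

Answer: 57853
88885
88885
88885
88884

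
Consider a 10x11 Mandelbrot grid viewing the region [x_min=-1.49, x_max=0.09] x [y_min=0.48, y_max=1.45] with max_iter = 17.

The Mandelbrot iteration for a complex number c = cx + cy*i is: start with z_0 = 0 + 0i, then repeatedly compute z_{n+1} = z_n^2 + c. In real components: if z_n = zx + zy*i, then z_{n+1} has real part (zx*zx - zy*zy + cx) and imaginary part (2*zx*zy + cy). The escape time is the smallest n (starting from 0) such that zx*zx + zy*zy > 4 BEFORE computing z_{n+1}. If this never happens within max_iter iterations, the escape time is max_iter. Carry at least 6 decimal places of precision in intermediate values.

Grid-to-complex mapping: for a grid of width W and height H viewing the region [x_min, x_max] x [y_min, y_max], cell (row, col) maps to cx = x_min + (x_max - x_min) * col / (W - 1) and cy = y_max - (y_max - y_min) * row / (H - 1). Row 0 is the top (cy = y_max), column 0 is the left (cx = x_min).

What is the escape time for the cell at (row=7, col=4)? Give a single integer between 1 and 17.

z_0 = 0 + 0i, c = -0.7878 + 0.7710i
Iter 1: z = -0.7878 + 0.7710i, |z|^2 = 1.2150
Iter 2: z = -0.7616 + -0.4438i, |z|^2 = 0.7770
Iter 3: z = -0.4046 + 1.4469i, |z|^2 = 2.2574
Iter 4: z = -2.7177 + -0.3999i, |z|^2 = 7.5459
Escaped at iteration 4

Answer: 4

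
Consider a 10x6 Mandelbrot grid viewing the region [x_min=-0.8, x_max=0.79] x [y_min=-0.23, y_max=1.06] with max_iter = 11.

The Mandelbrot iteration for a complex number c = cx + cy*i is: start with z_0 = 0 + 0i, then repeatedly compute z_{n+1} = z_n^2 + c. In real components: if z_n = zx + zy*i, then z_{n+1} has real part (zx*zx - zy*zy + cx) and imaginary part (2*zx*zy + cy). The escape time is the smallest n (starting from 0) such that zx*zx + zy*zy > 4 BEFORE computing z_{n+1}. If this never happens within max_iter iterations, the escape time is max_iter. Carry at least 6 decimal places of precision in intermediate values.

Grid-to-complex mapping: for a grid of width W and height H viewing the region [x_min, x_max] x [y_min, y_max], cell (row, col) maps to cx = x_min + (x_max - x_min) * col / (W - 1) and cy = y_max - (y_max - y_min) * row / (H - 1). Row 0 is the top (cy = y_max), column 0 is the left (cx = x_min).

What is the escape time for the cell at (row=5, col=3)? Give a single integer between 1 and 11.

z_0 = 0 + 0i, c = -0.2700 + -0.2300i
Iter 1: z = -0.2700 + -0.2300i, |z|^2 = 0.1258
Iter 2: z = -0.2500 + -0.1058i, |z|^2 = 0.0737
Iter 3: z = -0.2187 + -0.1771i, |z|^2 = 0.0792
Iter 4: z = -0.2535 + -0.1525i, |z|^2 = 0.0875
Iter 5: z = -0.2290 + -0.1527i, |z|^2 = 0.0757
Iter 6: z = -0.2409 + -0.1601i, |z|^2 = 0.0836
Iter 7: z = -0.2376 + -0.1529i, |z|^2 = 0.0798
Iter 8: z = -0.2369 + -0.1573i, |z|^2 = 0.0809
Iter 9: z = -0.2386 + -0.1554i, |z|^2 = 0.0811
Iter 10: z = -0.2372 + -0.1558i, |z|^2 = 0.0806

Answer: 11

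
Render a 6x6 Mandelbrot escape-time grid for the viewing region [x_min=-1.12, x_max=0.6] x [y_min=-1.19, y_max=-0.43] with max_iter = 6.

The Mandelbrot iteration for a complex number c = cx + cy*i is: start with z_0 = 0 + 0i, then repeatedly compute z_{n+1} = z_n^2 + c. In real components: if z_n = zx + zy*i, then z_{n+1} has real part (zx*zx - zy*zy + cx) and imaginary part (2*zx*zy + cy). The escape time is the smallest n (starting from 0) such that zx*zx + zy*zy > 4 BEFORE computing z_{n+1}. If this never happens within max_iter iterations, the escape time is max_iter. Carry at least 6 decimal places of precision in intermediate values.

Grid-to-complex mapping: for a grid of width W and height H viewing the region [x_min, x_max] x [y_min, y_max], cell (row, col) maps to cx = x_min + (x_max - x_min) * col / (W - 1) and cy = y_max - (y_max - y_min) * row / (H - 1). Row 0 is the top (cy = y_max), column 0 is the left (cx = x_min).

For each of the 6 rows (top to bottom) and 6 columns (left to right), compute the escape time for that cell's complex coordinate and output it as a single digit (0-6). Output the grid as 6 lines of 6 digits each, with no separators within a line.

Answer: 666664
466663
346663
345643
334632
333322

Derivation:
(row=0, col=0): c = -1.1200 + -0.4300i → escape time 6
(row=0, col=1): c = -0.7760 + -0.4300i → escape time 6
(row=0, col=2): c = -0.4320 + -0.4300i → escape time 6
(row=0, col=3): c = -0.0880 + -0.4300i → escape time 6
(row=0, col=4): c = 0.2560 + -0.4300i → escape time 6
(row=0, col=5): c = 0.6000 + -0.4300i → escape time 4
(row=1, col=0): c = -1.1200 + -0.5820i → escape time 4
(row=1, col=1): c = -0.7760 + -0.5820i → escape time 6
(row=1, col=2): c = -0.4320 + -0.5820i → escape time 6
(row=1, col=3): c = -0.0880 + -0.5820i → escape time 6
(row=1, col=4): c = 0.2560 + -0.5820i → escape time 6
(row=1, col=5): c = 0.6000 + -0.5820i → escape time 3
(row=2, col=0): c = -1.1200 + -0.7340i → escape time 3
(row=2, col=1): c = -0.7760 + -0.7340i → escape time 4
(row=2, col=2): c = -0.4320 + -0.7340i → escape time 6
(row=2, col=3): c = -0.0880 + -0.7340i → escape time 6
(row=2, col=4): c = 0.2560 + -0.7340i → escape time 6
(row=2, col=5): c = 0.6000 + -0.7340i → escape time 3
(row=3, col=0): c = -1.1200 + -0.8860i → escape time 3
(row=3, col=1): c = -0.7760 + -0.8860i → escape time 4
(row=3, col=2): c = -0.4320 + -0.8860i → escape time 5
(row=3, col=3): c = -0.0880 + -0.8860i → escape time 6
(row=3, col=4): c = 0.2560 + -0.8860i → escape time 4
(row=3, col=5): c = 0.6000 + -0.8860i → escape time 3
(row=4, col=0): c = -1.1200 + -1.0380i → escape time 3
(row=4, col=1): c = -0.7760 + -1.0380i → escape time 3
(row=4, col=2): c = -0.4320 + -1.0380i → escape time 4
(row=4, col=3): c = -0.0880 + -1.0380i → escape time 6
(row=4, col=4): c = 0.2560 + -1.0380i → escape time 3
(row=4, col=5): c = 0.6000 + -1.0380i → escape time 2
(row=5, col=0): c = -1.1200 + -1.1900i → escape time 3
(row=5, col=1): c = -0.7760 + -1.1900i → escape time 3
(row=5, col=2): c = -0.4320 + -1.1900i → escape time 3
(row=5, col=3): c = -0.0880 + -1.1900i → escape time 3
(row=5, col=4): c = 0.2560 + -1.1900i → escape time 2
(row=5, col=5): c = 0.6000 + -1.1900i → escape time 2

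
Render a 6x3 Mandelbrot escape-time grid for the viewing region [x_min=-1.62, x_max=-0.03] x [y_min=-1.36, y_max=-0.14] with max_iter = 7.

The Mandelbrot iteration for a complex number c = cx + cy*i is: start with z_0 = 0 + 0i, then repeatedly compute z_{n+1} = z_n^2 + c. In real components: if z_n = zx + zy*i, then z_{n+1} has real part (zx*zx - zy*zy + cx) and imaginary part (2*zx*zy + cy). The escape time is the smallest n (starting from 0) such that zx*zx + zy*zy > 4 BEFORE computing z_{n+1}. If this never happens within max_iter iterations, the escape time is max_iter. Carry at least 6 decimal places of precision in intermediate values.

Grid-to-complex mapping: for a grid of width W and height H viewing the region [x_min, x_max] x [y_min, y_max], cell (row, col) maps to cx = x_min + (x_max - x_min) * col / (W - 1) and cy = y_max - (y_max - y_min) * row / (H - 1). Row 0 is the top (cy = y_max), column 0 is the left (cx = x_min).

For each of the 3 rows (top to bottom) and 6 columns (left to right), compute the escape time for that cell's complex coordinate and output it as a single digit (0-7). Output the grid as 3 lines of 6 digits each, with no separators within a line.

Answer: 577777
334477
122222

Derivation:
(row=0, col=0): c = -1.6200 + -0.1400i → escape time 5
(row=0, col=1): c = -1.3020 + -0.1400i → escape time 7
(row=0, col=2): c = -0.9840 + -0.1400i → escape time 7
(row=0, col=3): c = -0.6660 + -0.1400i → escape time 7
(row=0, col=4): c = -0.3480 + -0.1400i → escape time 7
(row=0, col=5): c = -0.0300 + -0.1400i → escape time 7
(row=1, col=0): c = -1.6200 + -0.7500i → escape time 3
(row=1, col=1): c = -1.3020 + -0.7500i → escape time 3
(row=1, col=2): c = -0.9840 + -0.7500i → escape time 4
(row=1, col=3): c = -0.6660 + -0.7500i → escape time 4
(row=1, col=4): c = -0.3480 + -0.7500i → escape time 7
(row=1, col=5): c = -0.0300 + -0.7500i → escape time 7
(row=2, col=0): c = -1.6200 + -1.3600i → escape time 1
(row=2, col=1): c = -1.3020 + -1.3600i → escape time 2
(row=2, col=2): c = -0.9840 + -1.3600i → escape time 2
(row=2, col=3): c = -0.6660 + -1.3600i → escape time 2
(row=2, col=4): c = -0.3480 + -1.3600i → escape time 2
(row=2, col=5): c = -0.0300 + -1.3600i → escape time 2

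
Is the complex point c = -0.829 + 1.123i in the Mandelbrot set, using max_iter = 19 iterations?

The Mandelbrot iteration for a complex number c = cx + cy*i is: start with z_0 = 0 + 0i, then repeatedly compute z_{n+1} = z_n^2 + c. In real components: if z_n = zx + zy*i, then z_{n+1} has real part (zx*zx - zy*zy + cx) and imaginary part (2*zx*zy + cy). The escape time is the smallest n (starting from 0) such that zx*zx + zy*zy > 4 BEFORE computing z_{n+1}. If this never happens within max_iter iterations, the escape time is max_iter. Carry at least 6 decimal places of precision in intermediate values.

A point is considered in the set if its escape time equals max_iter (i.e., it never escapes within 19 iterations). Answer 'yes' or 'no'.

Answer: no

Derivation:
z_0 = 0 + 0i, c = -0.8290 + 1.1230i
Iter 1: z = -0.8290 + 1.1230i, |z|^2 = 1.9484
Iter 2: z = -1.4029 + -0.7389i, |z|^2 = 2.5141
Iter 3: z = 0.5931 + 3.1963i, |z|^2 = 10.5680
Escaped at iteration 3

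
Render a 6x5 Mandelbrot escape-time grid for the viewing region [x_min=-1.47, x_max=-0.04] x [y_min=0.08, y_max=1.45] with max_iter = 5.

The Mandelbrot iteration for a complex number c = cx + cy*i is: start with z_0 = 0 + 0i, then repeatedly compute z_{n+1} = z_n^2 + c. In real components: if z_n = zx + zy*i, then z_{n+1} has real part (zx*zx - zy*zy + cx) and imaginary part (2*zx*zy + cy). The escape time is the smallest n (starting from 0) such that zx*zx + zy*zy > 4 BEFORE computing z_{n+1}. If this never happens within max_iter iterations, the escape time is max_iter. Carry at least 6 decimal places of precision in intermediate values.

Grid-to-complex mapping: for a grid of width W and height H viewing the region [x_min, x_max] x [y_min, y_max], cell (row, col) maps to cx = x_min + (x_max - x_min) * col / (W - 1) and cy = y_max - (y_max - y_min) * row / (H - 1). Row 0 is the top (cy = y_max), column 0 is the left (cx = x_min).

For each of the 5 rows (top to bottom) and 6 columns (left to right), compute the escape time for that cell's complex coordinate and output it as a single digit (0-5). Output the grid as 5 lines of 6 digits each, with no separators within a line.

(row=0, col=0): c = -1.4700 + 1.4500i → escape time 1
(row=0, col=1): c = -1.1840 + 1.4500i → escape time 2
(row=0, col=2): c = -0.8980 + 1.4500i → escape time 2
(row=0, col=3): c = -0.6120 + 1.4500i → escape time 2
(row=0, col=4): c = -0.3260 + 1.4500i → escape time 2
(row=0, col=5): c = -0.0400 + 1.4500i → escape time 2
(row=1, col=0): c = -1.4700 + 1.1075i → escape time 2
(row=1, col=1): c = -1.1840 + 1.1075i → escape time 3
(row=1, col=2): c = -0.8980 + 1.1075i → escape time 3
(row=1, col=3): c = -0.6120 + 1.1075i → escape time 3
(row=1, col=4): c = -0.3260 + 1.1075i → escape time 4
(row=1, col=5): c = -0.0400 + 1.1075i → escape time 5
(row=2, col=0): c = -1.4700 + 0.7650i → escape time 3
(row=2, col=1): c = -1.1840 + 0.7650i → escape time 3
(row=2, col=2): c = -0.8980 + 0.7650i → escape time 4
(row=2, col=3): c = -0.6120 + 0.7650i → escape time 5
(row=2, col=4): c = -0.3260 + 0.7650i → escape time 5
(row=2, col=5): c = -0.0400 + 0.7650i → escape time 5
(row=3, col=0): c = -1.4700 + 0.4225i → escape time 4
(row=3, col=1): c = -1.1840 + 0.4225i → escape time 5
(row=3, col=2): c = -0.8980 + 0.4225i → escape time 5
(row=3, col=3): c = -0.6120 + 0.4225i → escape time 5
(row=3, col=4): c = -0.3260 + 0.4225i → escape time 5
(row=3, col=5): c = -0.0400 + 0.4225i → escape time 5
(row=4, col=0): c = -1.4700 + 0.0800i → escape time 5
(row=4, col=1): c = -1.1840 + 0.0800i → escape time 5
(row=4, col=2): c = -0.8980 + 0.0800i → escape time 5
(row=4, col=3): c = -0.6120 + 0.0800i → escape time 5
(row=4, col=4): c = -0.3260 + 0.0800i → escape time 5
(row=4, col=5): c = -0.0400 + 0.0800i → escape time 5

Answer: 122222
233345
334555
455555
555555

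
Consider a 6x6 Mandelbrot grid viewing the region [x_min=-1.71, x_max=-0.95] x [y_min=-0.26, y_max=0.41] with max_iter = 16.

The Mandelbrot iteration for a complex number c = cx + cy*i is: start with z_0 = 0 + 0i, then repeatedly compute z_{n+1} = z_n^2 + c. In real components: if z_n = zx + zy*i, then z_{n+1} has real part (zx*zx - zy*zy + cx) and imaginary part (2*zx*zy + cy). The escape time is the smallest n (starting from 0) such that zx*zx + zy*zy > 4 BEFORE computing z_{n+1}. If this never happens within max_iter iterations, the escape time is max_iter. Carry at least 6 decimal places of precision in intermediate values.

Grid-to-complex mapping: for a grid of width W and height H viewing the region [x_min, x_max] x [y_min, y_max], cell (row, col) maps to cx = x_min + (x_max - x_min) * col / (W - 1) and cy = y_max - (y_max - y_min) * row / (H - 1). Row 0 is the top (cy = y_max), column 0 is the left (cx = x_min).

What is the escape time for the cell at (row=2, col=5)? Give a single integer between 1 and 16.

z_0 = 0 + 0i, c = -0.9500 + 0.1420i
Iter 1: z = -0.9500 + 0.1420i, |z|^2 = 0.9227
Iter 2: z = -0.0677 + -0.1278i, |z|^2 = 0.0209
Iter 3: z = -0.9618 + 0.1593i, |z|^2 = 0.9503
Iter 4: z = -0.0504 + -0.1644i, |z|^2 = 0.0296
Iter 5: z = -0.9745 + 0.1586i, |z|^2 = 0.9748
Iter 6: z = -0.0255 + -0.1671i, |z|^2 = 0.0286
Iter 7: z = -0.9773 + 0.1505i, |z|^2 = 0.9777
Iter 8: z = -0.0176 + -0.1522i, |z|^2 = 0.0235
Iter 9: z = -0.9729 + 0.1474i, |z|^2 = 0.9682
Iter 10: z = -0.0253 + -0.1447i, |z|^2 = 0.0216
Iter 11: z = -0.9703 + 0.1493i, |z|^2 = 0.9638
Iter 12: z = -0.0308 + -0.1478i, |z|^2 = 0.0228
Iter 13: z = -0.9709 + 0.1511i, |z|^2 = 0.9654
Iter 14: z = -0.0302 + -0.1514i, |z|^2 = 0.0238
Iter 15: z = -0.9720 + 0.1511i, |z|^2 = 0.9676

Answer: 16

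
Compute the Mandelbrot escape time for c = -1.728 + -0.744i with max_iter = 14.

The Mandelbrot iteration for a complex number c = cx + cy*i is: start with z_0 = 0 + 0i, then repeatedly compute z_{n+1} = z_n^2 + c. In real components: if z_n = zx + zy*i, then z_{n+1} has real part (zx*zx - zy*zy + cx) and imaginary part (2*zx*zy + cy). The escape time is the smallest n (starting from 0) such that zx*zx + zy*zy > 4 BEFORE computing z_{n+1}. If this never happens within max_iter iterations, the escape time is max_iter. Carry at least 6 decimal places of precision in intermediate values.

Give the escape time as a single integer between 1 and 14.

Answer: 3

Derivation:
z_0 = 0 + 0i, c = -1.7280 + -0.7440i
Iter 1: z = -1.7280 + -0.7440i, |z|^2 = 3.5395
Iter 2: z = 0.7044 + 1.8273i, |z|^2 = 3.8351
Iter 3: z = -4.5706 + 1.8304i, |z|^2 = 24.2413
Escaped at iteration 3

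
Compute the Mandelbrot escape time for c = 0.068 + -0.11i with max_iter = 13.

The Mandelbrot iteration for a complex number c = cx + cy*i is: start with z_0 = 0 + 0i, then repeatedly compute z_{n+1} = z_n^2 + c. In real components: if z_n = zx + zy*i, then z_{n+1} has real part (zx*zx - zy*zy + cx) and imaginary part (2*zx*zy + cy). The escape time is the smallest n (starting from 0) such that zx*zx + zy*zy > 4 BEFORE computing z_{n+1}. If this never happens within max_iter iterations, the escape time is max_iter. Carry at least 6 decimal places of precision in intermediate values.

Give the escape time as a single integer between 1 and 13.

z_0 = 0 + 0i, c = 0.0680 + -0.1100i
Iter 1: z = 0.0680 + -0.1100i, |z|^2 = 0.0167
Iter 2: z = 0.0605 + -0.1250i, |z|^2 = 0.0193
Iter 3: z = 0.0560 + -0.1251i, |z|^2 = 0.0188
Iter 4: z = 0.0555 + -0.1240i, |z|^2 = 0.0185
Iter 5: z = 0.0557 + -0.1238i, |z|^2 = 0.0184
Iter 6: z = 0.0558 + -0.1238i, |z|^2 = 0.0184
Iter 7: z = 0.0558 + -0.1238i, |z|^2 = 0.0184
Iter 8: z = 0.0558 + -0.1238i, |z|^2 = 0.0184
Iter 9: z = 0.0558 + -0.1238i, |z|^2 = 0.0184
Iter 10: z = 0.0558 + -0.1238i, |z|^2 = 0.0184
Iter 11: z = 0.0558 + -0.1238i, |z|^2 = 0.0184
Iter 12: z = 0.0558 + -0.1238i, |z|^2 = 0.0184

Answer: 13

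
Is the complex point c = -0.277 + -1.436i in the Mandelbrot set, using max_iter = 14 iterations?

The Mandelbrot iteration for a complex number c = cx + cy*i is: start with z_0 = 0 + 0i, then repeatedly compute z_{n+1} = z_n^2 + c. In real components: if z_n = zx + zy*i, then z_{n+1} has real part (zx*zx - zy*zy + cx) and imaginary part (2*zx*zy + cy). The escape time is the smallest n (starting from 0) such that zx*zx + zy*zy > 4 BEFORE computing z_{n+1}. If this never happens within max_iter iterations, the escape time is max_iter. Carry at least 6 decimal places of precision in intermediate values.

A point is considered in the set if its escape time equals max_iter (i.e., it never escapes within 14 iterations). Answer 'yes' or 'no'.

z_0 = 0 + 0i, c = -0.2770 + -1.4360i
Iter 1: z = -0.2770 + -1.4360i, |z|^2 = 2.1388
Iter 2: z = -2.2624 + -0.6405i, |z|^2 = 5.5285
Escaped at iteration 2

Answer: no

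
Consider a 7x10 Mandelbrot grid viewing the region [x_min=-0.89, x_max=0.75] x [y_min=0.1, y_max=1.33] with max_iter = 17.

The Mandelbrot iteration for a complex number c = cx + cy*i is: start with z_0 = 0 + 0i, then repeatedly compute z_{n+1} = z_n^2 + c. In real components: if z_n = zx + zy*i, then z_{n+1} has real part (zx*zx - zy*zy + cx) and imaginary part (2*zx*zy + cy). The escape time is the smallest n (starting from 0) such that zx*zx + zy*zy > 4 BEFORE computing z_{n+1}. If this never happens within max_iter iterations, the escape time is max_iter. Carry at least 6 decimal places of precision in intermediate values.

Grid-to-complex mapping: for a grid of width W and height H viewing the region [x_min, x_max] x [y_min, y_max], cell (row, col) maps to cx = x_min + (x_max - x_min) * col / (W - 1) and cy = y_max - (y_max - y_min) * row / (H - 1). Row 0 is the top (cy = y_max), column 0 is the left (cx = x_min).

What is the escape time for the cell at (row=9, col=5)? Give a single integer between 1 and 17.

z_0 = 0 + 0i, c = 0.4767 + 0.1000i
Iter 1: z = 0.4767 + 0.1000i, |z|^2 = 0.2372
Iter 2: z = 0.6939 + 0.1953i, |z|^2 = 0.5196
Iter 3: z = 0.9200 + 0.3711i, |z|^2 = 0.9841
Iter 4: z = 1.1853 + 0.7828i, |z|^2 = 2.0177
Iter 5: z = 1.2690 + 1.9557i, |z|^2 = 5.4349
Escaped at iteration 5

Answer: 5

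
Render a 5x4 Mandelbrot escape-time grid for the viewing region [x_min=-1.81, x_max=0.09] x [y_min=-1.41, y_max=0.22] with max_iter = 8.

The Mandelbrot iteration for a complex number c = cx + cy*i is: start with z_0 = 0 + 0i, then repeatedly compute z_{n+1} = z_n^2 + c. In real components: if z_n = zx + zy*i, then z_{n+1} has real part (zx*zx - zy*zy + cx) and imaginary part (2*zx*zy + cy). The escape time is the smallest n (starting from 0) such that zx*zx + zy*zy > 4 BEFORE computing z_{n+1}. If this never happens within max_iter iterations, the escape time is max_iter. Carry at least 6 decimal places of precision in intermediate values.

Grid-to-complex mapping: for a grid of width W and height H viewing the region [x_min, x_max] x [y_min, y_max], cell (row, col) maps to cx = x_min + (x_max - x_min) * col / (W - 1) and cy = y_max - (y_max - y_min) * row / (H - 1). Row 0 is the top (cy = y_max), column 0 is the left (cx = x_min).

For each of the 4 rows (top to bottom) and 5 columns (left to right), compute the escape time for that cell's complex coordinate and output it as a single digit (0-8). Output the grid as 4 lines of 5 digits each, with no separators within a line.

(row=0, col=0): c = -1.8100 + 0.2200i → escape time 4
(row=0, col=1): c = -1.3350 + 0.2200i → escape time 7
(row=0, col=2): c = -0.8600 + 0.2200i → escape time 8
(row=0, col=3): c = -0.3850 + 0.2200i → escape time 8
(row=0, col=4): c = 0.0900 + 0.2200i → escape time 8
(row=1, col=0): c = -1.8100 + -0.3233i → escape time 3
(row=1, col=1): c = -1.3350 + -0.3233i → escape time 6
(row=1, col=2): c = -0.8600 + -0.3233i → escape time 8
(row=1, col=3): c = -0.3850 + -0.3233i → escape time 8
(row=1, col=4): c = 0.0900 + -0.3233i → escape time 8
(row=2, col=0): c = -1.8100 + -0.8667i → escape time 1
(row=2, col=1): c = -1.3350 + -0.8667i → escape time 3
(row=2, col=2): c = -0.8600 + -0.8667i → escape time 3
(row=2, col=3): c = -0.3850 + -0.8667i → escape time 5
(row=2, col=4): c = 0.0900 + -0.8667i → escape time 5
(row=3, col=0): c = -1.8100 + -1.4100i → escape time 1
(row=3, col=1): c = -1.3350 + -1.4100i → escape time 2
(row=3, col=2): c = -0.8600 + -1.4100i → escape time 2
(row=3, col=3): c = -0.3850 + -1.4100i → escape time 2
(row=3, col=4): c = 0.0900 + -1.4100i → escape time 2

Answer: 47888
36888
13355
12222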